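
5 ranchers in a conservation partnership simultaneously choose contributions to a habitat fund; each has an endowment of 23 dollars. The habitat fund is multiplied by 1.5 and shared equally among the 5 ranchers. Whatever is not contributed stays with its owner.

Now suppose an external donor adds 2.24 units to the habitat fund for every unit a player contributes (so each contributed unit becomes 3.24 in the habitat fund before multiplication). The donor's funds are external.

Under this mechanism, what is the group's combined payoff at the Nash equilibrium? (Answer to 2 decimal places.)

Even with the mechanism, each unit contributed returns only 1.5 × 3.24 / 5 = 0.9720 per unit of net cost, so contributing nothing is still dominant.
At the Nash equilibrium no one contributes; group total payoff = 5 × 23 = 115.

115.00 dollars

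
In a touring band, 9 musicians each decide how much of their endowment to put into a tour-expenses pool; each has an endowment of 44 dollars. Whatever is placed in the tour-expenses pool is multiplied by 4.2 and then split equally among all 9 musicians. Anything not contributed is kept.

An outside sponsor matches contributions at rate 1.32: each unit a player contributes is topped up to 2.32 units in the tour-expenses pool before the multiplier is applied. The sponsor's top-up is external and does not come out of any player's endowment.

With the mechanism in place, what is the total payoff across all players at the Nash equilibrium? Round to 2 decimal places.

Under the mechanism each unit contributed yields 4.2 × 2.32 / 9 = 1.0827 back to its contributor per unit of net cost, which exceeds 1, making full contribution the dominant choice for everyone.
So the Nash equilibrium is full contribution by all 9; the group earns 4.2 × 2.32 × 396 = 3858.62.

3858.62 dollars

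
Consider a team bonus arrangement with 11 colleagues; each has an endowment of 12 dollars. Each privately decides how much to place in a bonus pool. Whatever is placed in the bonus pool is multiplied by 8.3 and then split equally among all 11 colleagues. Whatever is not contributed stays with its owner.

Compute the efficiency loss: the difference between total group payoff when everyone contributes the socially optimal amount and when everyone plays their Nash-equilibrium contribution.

963.60 dollars

Each contributed unit returns 8.3/11 = 0.7545 to its contributor — below 1 — so contributing 0 is dominant for every player. At the Nash equilibrium everyone keeps their 12, and the group total is 11 × 12 = 132.
Each contributed unit returns 8.300 to the group as a whole (0.7545 to each of 11 players), which exceeds 1, so the social optimum is full contribution: group total = 8.300 × 132 = 1095.60.
Efficiency loss = 1095.60 − 132 = 963.60.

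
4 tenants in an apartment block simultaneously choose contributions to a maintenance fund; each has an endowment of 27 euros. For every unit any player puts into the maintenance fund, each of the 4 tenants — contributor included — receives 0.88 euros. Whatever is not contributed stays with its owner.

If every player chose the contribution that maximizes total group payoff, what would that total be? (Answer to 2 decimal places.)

380.16 euros

Each contributed unit returns 3.520 to the group as a whole (0.88 to each of 4 players), which exceeds 1, so the social optimum is full contribution: group total = 3.520 × 108 = 380.16.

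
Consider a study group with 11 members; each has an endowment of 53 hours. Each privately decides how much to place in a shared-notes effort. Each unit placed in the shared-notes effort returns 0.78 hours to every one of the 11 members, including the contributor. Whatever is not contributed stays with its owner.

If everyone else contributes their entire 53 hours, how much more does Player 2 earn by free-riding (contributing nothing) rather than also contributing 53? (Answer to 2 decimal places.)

Switching from a contribution of 53 to 0 lets Player 2 keep an extra 53 hours, but lowers the shared-notes effort by 53, which costs Player 2 their own share of that drop: 0.78 × 53 = 41.34.
Net gain = 53 − 41.34 = 11.66. The private return per contributed unit (0.78) is below 1, so free-riding is indeed the best response regardless of what the others do.

11.66 hours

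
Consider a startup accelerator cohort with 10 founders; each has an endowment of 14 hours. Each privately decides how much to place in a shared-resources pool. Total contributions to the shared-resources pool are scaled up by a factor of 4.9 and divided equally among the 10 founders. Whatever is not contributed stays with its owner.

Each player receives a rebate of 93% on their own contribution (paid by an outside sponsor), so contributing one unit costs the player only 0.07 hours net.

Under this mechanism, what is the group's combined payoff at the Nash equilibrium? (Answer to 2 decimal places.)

With the mechanism, a contributed unit returns (4.9/10) / 0.07 = 7.0000 per unit of net cost to the contributor — now above 1 — so contributing fully is weakly dominant for every player.
At the Nash equilibrium everyone contributes 14. Group total payoff = 10 × (14 × 0.93 + 4.9 × 14) = 816.20.

816.20 hours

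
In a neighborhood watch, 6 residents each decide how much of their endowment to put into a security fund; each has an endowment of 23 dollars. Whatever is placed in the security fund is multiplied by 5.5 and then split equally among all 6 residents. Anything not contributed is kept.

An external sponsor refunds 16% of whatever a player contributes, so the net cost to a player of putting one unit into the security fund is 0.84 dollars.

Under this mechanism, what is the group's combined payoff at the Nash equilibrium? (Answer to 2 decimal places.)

The effective private return per unit is now (5.5/6) / 0.84 = 1.0913 > 1, so every player's dominant strategy flips to full contribution.
So the Nash equilibrium is full contribution by all 6; the group earns 6 × (23 × 0.16 + 5.5 × 23) = 781.08.

781.08 dollars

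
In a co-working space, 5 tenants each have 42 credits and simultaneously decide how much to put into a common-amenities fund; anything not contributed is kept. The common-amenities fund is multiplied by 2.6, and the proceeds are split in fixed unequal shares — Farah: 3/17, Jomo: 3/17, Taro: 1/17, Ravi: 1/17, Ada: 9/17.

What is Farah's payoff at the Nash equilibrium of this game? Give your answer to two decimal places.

For player j, contributing a unit is worthwhile iff 2.6 × (j's share) ≥ 1, i.e. iff j's share is at least 0.3846.
Only Ada (9/17) clears that bar, contributing 42; the remaining 4 contribute 0. Total contributed: 42.
Farah keeps 42 and receives 2.6 × 42 × 3/17 = 19.27 from the common-amenities fund, for a payoff of 61.27.

61.27 credits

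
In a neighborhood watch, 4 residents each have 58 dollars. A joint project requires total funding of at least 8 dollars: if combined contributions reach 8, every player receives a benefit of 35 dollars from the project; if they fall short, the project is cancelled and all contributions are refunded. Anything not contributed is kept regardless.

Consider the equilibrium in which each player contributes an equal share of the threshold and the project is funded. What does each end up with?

Equal share of the threshold: 8/4 = 2.
At this profile no one gains by cutting their contribution: any cut drops the total below 8, the project is cancelled, contributions are refunded, and the deviator ends with 58, which is less than 58 − 2 + 35 = 91. Contributing more than 2 just wastes the excess. So contributing exactly 2 is a best response.
Each player's payoff: 58 − 2 + 35 = 91.

91 dollars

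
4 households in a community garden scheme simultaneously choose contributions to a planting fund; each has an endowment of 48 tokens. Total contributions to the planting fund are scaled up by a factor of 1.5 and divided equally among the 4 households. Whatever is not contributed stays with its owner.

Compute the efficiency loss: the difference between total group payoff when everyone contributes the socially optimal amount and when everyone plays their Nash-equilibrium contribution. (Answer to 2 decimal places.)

96.00 tokens

Each contributed unit returns 1.5/4 = 0.3750 to its contributor — below 1 — so contributing 0 is dominant for every player. At the Nash equilibrium everyone keeps their 48, and the group total is 4 × 48 = 192.
Each contributed unit returns 1.500 to the group as a whole (0.3750 to each of 4 players), which exceeds 1, so the social optimum is full contribution: group total = 1.500 × 192 = 288.00.
Efficiency loss = 288.00 − 192 = 96.00.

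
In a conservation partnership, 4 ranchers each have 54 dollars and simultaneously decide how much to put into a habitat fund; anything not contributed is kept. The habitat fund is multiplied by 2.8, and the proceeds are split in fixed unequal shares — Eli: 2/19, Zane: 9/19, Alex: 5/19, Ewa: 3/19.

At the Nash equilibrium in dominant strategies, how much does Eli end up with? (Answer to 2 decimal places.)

69.92 dollars

For player j, contributing a unit is worthwhile iff 2.8 × (j's share) ≥ 1, i.e. iff j's share is at least 0.3571.
The only share above 0.3571 is Zane's 9/19, contributing 54; the remaining 3 contribute 0. Total contributed: 54.
Eli keeps 54 and receives 2.8 × 54 × 2/19 = 15.92 from the habitat fund, for a payoff of 69.92.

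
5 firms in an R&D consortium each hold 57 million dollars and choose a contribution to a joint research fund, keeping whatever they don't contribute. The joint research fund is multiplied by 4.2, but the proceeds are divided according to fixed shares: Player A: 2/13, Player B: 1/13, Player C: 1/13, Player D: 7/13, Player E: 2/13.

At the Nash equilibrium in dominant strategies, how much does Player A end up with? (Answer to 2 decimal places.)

A player with share s gets back 4.2·s per unit contributed, so full contribution is dominant for anyone with s > 1/4.2 = 0.2381 and zero contribution is dominant for anyone below.
Player D alone (share 7/13) is above the threshold, contributing 57; the remaining 4 contribute 0. Total contributed: 57.
Player A keeps 57 and receives 4.2 × 57 × 2/13 = 36.83 from the joint research fund, for a payoff of 93.83.

93.83 million dollars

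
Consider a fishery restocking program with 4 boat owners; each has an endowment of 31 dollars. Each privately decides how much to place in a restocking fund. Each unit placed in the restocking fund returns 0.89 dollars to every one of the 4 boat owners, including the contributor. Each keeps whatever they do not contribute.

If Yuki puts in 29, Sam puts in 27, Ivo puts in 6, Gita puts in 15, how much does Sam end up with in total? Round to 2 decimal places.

72.53 dollars

Total contributed: 29 + 27 + 6 + 15 = 77.
Each receives 0.89 × 77 = 68.53 from the restocking fund.
Sam keeps 31 − 27 = 4, so Sam's payoff is 4 + 68.53 = 72.53.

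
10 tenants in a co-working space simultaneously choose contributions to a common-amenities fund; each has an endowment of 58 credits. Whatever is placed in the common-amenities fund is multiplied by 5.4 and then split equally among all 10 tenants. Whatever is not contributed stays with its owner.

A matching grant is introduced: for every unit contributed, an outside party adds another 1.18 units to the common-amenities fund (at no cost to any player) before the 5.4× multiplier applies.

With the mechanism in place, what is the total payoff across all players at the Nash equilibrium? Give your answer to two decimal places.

6827.76 credits

The effective private return per unit is now 5.4 × 2.18 / 10 = 1.1772 > 1, so every player's dominant strategy flips to full contribution.
So the Nash equilibrium is full contribution by all 10; the group earns 5.4 × 2.18 × 580 = 6827.76.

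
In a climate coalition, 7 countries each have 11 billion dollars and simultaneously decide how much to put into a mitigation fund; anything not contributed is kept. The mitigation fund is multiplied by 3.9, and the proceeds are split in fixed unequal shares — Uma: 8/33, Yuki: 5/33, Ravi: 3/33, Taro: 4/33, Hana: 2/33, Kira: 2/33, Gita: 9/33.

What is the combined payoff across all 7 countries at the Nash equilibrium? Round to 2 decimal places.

Player j's private return per contributed unit is 3.9 × (j's share). Contributing is weakly dominant for j when that share is at least 1/3.9 = 0.2564, and contributing 0 is dominant otherwise.
Gita alone (share 9/33) is above the threshold, contributing 11; the remaining 6 contribute 0. Total contributed: 11.
The mitigation fund pays out 3.9 × 11 = 42.90 in total (split across the unequal shares, but the aggregate is all that matters for the group sum).
The 6 free-riders keep 11 each, adding 66. Group total = 66 + 42.90 = 108.90.

108.90 billion dollars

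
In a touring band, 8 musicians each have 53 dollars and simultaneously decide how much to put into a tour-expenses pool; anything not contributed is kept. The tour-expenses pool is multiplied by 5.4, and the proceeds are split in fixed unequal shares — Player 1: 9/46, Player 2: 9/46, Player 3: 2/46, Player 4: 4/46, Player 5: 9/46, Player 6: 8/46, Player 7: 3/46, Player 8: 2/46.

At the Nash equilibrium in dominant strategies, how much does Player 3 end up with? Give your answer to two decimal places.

A player with share s gets back 5.4·s per unit contributed, so full contribution is dominant for anyone with s > 1/5.4 = 0.1852 and zero contribution is dominant for anyone below.
The shares above 0.1852 belong to Player 1, Player 2 and Player 5, contributing 53 each; the remaining 5 contribute 0. Total contributed: 159.
Player 3 keeps 53 and receives 5.4 × 159 × 2/46 = 37.33 from the tour-expenses pool, for a payoff of 90.33.

90.33 dollars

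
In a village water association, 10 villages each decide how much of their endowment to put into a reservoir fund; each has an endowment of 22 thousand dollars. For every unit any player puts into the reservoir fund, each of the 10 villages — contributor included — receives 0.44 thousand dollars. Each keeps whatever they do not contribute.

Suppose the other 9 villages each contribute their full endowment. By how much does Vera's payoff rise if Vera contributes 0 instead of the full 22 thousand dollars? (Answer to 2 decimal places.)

Switching from a contribution of 22 to 0 lets Vera keep an extra 22 thousand dollars, but lowers the reservoir fund by 22, which costs Vera their own share of that drop: 0.44 × 22 = 9.68.
Net gain = 22 − 9.68 = 12.32. The private return per contributed unit (0.44) is below 1, so free-riding is indeed the best response regardless of what the others do.

12.32 thousand dollars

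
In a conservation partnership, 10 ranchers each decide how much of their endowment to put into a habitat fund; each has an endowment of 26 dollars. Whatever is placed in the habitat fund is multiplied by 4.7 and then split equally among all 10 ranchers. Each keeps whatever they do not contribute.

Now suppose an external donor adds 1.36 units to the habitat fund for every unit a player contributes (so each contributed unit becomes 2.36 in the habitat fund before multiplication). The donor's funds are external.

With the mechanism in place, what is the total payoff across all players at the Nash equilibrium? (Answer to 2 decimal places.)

2883.92 dollars

The effective private return per unit is now 4.7 × 2.36 / 10 = 1.1092 > 1, so every player's dominant strategy flips to full contribution.
At the Nash equilibrium everyone contributes 26. Group total payoff = 4.7 × 2.36 × 260 = 2883.92.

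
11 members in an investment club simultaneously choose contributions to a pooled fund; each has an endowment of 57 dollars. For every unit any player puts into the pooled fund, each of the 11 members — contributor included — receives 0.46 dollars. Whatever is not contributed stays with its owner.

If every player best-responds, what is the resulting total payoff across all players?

627.00 dollars

The private return per contributed unit is 0.46 < 1, so contributing 0 is dominant for every player. At the Nash equilibrium everyone keeps their 57, and the group total is 11 × 57 = 627.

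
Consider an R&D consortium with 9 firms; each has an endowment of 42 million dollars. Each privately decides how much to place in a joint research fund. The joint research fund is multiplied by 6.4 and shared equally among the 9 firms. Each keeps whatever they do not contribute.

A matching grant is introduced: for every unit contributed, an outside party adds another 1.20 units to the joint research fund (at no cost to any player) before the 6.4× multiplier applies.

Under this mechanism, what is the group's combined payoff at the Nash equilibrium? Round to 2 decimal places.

With the mechanism, a contributed unit returns 6.4 × 2.20 / 9 = 1.5644 per unit of net cost to the contributor — now above 1 — so contributing fully is weakly dominant for every player.
So the Nash equilibrium is full contribution by all 9; the group earns 6.4 × 2.20 × 378 = 5322.24.

5322.24 million dollars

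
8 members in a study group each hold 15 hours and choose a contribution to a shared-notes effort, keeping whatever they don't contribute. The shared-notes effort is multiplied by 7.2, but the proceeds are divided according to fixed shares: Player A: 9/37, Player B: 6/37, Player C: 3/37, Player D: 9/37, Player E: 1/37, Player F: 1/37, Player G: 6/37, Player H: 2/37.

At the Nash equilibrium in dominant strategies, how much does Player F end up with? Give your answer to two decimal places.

For player j, contributing a unit is worthwhile iff 7.2 × (j's share) ≥ 1, i.e. iff j's share is at least 0.1389.
The shares above 0.1389 belong to Player A, Player B, Player D and Player G, contributing 15 each; the remaining 4 contribute 0. Total contributed: 60.
Player F keeps 15 and receives 7.2 × 60 × 1/37 = 11.68 from the shared-notes effort, for a payoff of 26.68.

26.68 hours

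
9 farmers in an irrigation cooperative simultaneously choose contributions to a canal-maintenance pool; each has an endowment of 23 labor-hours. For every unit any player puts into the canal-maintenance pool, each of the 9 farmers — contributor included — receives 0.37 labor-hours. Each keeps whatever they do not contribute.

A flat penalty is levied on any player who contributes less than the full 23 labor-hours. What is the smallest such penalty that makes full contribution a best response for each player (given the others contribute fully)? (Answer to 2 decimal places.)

Given the others contribute fully, the best deviation is to contribute 0 (any partial contribution still incurs the fine and gives up units whose private return 0.37 is below 1).
Deviating from 23 to 0 saves 23 labor-hours but forfeits the deviator's share of the drop in the canal-maintenance pool: 0.37 × 23 = 8.51.
So the deviation gain is 23 − 8.51 = 14.49, and the fine must be at least 14.49 labor-hours to wipe it out.

14.49 labor-hours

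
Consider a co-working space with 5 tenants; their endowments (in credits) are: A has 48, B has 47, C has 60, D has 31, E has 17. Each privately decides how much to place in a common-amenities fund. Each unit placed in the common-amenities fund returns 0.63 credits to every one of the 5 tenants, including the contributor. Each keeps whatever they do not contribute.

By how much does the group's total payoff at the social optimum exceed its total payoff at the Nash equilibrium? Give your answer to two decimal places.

The private return per contributed unit is 0.63 < 1 for everyone, so the Nash equilibrium is zero contribution and the group total is Σ E_j = 48 + 47 + 60 + 31 + 17 = 203.
Each contributed unit returns 3.150 to the group, so the social optimum is full contribution by everyone: group total = 3.150 × 203 = 639.45.
Efficiency loss = (3.150 − 1) × 203 = 436.45.

436.45 credits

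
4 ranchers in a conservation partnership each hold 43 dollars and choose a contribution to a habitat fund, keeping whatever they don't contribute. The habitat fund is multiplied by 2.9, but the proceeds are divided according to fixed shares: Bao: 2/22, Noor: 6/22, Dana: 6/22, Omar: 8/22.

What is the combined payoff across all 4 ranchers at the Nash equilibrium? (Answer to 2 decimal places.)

Player j's private return per contributed unit is 2.9 × (j's share). Contributing is weakly dominant for j when that share is at least 1/2.9 = 0.3448, and contributing 0 is dominant otherwise.
Omar alone (share 8/22) is above the threshold, contributing 43; the remaining 3 contribute 0. Total contributed: 43.
The habitat fund pays out 2.9 × 43 = 124.70 in total (split across the unequal shares, but the aggregate is all that matters for the group sum).
The 3 free-riders keep 43 each, adding 129. Group total = 129 + 124.70 = 253.70.

253.70 dollars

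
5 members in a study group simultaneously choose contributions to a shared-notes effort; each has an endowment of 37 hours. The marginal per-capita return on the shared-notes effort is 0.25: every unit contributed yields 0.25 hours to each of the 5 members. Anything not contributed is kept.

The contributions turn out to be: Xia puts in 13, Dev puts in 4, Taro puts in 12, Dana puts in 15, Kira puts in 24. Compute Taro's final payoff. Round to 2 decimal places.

42.00 hours

Total contributed: 13 + 4 + 12 + 15 + 24 = 68.
Each receives 0.25 × 68 = 17.00 from the shared-notes effort.
Taro keeps 37 − 12 = 25, so Taro's payoff is 25 + 17.00 = 42.00.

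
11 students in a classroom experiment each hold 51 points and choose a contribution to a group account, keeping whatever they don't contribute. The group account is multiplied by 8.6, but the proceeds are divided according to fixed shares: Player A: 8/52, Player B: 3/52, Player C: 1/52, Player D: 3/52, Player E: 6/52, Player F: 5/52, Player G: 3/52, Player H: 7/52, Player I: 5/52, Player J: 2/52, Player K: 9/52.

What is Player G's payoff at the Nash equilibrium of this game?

126.91 points

For player j, contributing a unit is worthwhile iff 8.6 × (j's share) ≥ 1, i.e. iff j's share is at least 0.1163.
Player A, Player H and Player K clear that bar, contributing 51 each; the remaining 8 contribute 0. Total contributed: 153.
Player G keeps 51 and receives 8.6 × 153 × 3/52 = 75.91 from the group account, for a payoff of 126.91.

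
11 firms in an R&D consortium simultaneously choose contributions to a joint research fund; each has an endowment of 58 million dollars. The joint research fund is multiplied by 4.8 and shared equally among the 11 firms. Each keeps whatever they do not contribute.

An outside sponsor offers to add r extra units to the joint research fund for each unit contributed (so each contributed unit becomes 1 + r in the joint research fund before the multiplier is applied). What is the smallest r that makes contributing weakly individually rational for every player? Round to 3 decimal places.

With matching at rate r, one contributed unit becomes (1 + r) in the joint research fund and returns 4.8 × (1 + r) / 11 to the contributor.
Setting this equal to 1: 1 + r = 11/4.8 = 2.2917.
So the minimum matching rate is r = 2.2917 − 1 = 1.292.

1.292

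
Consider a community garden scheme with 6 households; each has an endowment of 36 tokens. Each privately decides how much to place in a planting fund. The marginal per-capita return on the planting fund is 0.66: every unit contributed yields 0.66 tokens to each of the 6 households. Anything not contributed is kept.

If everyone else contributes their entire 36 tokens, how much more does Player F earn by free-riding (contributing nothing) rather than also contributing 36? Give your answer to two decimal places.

Switching from a contribution of 36 to 0 lets Player F keep an extra 36 tokens, but lowers the planting fund by 36, which costs Player F their own share of that drop: 0.66 × 36 = 23.76.
Net gain = 36 − 23.76 = 12.24. The private return per contributed unit (0.66) is below 1, so free-riding is indeed the best response regardless of what the others do.

12.24 tokens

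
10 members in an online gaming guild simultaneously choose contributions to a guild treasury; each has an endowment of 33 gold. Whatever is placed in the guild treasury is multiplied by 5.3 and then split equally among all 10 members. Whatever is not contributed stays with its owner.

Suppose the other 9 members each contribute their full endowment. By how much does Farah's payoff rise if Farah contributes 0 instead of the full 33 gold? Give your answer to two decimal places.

15.51 gold

Switching from a contribution of 33 to 0 lets Farah keep an extra 33 gold, but lowers the guild treasury by 33, which costs Farah their own share of that drop: 5.3/10 × 33 = 17.49.
Net gain = 33 − 17.49 = 15.51. The private return per contributed unit (0.5300) is below 1, so free-riding is indeed the best response regardless of what the others do.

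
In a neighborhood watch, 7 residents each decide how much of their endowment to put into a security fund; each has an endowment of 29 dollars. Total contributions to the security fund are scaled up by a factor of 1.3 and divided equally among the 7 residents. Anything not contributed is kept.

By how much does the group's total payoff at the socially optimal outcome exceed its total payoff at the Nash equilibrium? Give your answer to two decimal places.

60.90 dollars

Each contributed unit returns 1.3/7 = 0.1857 to its contributor — below 1 — so contributing 0 is dominant for every player. At the Nash equilibrium everyone keeps their 29, and the group total is 7 × 29 = 203.
Each contributed unit returns 1.300 to the group as a whole (0.1857 to each of 7 players), which exceeds 1, so the social optimum is full contribution: group total = 1.300 × 203 = 263.90.
Efficiency loss = 263.90 − 203 = 60.90.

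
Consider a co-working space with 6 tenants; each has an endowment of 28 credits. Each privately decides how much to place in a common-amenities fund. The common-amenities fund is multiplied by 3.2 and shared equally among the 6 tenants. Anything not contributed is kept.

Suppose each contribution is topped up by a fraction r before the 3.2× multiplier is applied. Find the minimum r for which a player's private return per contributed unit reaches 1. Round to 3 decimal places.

0.875

With matching at rate r, one contributed unit becomes (1 + r) in the common-amenities fund and returns 3.2 × (1 + r) / 6 to the contributor.
Setting this equal to 1: 1 + r = 6/3.2 = 1.8750.
So the minimum matching rate is r = 1.8750 − 1 = 0.875.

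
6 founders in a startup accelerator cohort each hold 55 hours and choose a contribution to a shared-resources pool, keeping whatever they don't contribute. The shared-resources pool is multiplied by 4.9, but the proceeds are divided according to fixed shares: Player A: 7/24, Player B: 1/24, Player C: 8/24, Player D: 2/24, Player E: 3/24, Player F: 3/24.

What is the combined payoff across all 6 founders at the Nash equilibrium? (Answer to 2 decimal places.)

Each unit j contributes comes back to j as 4.9 × (j's share), so j prefers to contribute only if that share exceeds 1/4.9 = 0.2041; otherwise keeping the unit dominates.
Player A and Player C are above the threshold, contributing 55 each; the remaining 4 contribute 0. Total contributed: 110.
The shared-resources pool pays out 4.9 × 110 = 539.00 in total (split across the unequal shares, but the aggregate is all that matters for the group sum).
The 4 free-riders keep 55 each, adding 220. Group total = 220 + 539.00 = 759.00.

759.00 hours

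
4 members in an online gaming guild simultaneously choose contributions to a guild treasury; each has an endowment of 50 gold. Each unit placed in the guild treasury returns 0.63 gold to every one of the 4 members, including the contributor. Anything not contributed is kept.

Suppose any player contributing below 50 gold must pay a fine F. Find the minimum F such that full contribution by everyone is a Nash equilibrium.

18.50 gold

Given the others contribute fully, the best deviation is to contribute 0 (any partial contribution still incurs the fine and gives up units whose private return 0.63 is below 1).
Deviating from 50 to 0 saves 50 gold but forfeits the deviator's share of the drop in the guild treasury: 0.63 × 50 = 31.50.
So the deviation gain is 50 − 31.50 = 18.50, and the fine must be at least 18.50 gold to wipe it out.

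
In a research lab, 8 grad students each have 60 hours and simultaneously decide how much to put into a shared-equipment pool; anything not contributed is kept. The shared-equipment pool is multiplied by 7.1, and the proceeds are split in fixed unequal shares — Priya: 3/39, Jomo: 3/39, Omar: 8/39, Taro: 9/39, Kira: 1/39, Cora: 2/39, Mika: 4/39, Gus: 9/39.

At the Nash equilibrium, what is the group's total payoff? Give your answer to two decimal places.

Each unit j contributes comes back to j as 7.1 × (j's share), so j prefers to contribute only if that share exceeds 1/7.1 = 0.1408; otherwise keeping the unit dominates.
Omar, Taro and Gus clear that bar, contributing 60 each; the remaining 5 contribute 0. Total contributed: 180.
The shared-equipment pool pays out 7.1 × 180 = 1278.00 in total (split across the unequal shares, but the aggregate is all that matters for the group sum).
The 5 free-riders keep 60 each, adding 300. Group total = 300 + 1278.00 = 1578.00.

1578.00 hours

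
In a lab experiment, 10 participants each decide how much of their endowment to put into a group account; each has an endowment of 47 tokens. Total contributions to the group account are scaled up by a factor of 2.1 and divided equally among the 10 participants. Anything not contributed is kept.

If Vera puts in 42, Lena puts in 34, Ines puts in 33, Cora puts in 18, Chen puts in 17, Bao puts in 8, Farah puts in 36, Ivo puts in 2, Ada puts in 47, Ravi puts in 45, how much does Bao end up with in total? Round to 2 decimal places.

Total contributed: 42 + 34 + 33 + 18 + 17 + 8 + 36 + 2 + 47 + 45 = 282.
Each receives 2.1 × 282 / 10 = 59.22 from the group account.
Bao keeps 47 − 8 = 39, so Bao's payoff is 39 + 59.22 = 98.22.

98.22 tokens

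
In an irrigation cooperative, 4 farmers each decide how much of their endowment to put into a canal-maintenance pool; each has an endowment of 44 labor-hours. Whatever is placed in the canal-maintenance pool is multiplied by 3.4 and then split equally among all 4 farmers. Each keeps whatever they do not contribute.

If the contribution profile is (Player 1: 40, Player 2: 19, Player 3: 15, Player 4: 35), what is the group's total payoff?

Total contributed: 40 + 19 + 15 + 35 = 109; total kept: 4 × 44 − 109 = 67.
The canal-maintenance pool pays out 3.4 × 109 = 370.60 in aggregate.
Group total = 67 + 370.60 = 437.60.

437.60 labor-hours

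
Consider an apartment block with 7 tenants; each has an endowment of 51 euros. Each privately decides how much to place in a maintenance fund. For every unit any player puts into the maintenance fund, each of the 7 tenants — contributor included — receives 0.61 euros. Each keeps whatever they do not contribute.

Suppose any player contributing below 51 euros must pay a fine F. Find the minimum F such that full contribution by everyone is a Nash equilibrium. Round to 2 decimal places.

Given the others contribute fully, the best deviation is to contribute 0 (any partial contribution still incurs the fine and gives up units whose private return 0.61 is below 1).
Deviating from 51 to 0 saves 51 euros but forfeits the deviator's share of the drop in the maintenance fund: 0.61 × 51 = 31.11.
So the deviation gain is 51 − 31.11 = 19.89, and the fine must be at least 19.89 euros to wipe it out.

19.89 euros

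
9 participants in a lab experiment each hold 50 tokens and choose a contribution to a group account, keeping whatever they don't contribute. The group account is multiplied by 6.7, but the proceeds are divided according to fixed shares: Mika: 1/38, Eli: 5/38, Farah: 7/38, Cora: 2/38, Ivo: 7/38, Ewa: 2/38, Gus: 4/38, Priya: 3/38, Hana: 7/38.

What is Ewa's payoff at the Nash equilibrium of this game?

102.89 tokens

For player j, contributing a unit is worthwhile iff 6.7 × (j's share) ≥ 1, i.e. iff j's share is at least 0.1493.
The shares above 0.1493 belong to Farah, Ivo and Hana, contributing 50 each; the remaining 6 contribute 0. Total contributed: 150.
Ewa keeps 50 and receives 6.7 × 150 × 2/38 = 52.89 from the group account, for a payoff of 102.89.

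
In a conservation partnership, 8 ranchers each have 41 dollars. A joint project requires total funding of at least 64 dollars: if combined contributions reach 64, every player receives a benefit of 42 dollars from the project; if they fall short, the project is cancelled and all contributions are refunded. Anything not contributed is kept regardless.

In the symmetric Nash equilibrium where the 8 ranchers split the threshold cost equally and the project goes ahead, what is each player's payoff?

Equal share of the threshold: 64/8 = 8.
At this profile no one gains by cutting their contribution: any cut drops the total below 64, the project is cancelled, contributions are refunded, and the deviator ends with 41, which is less than 41 − 8 + 42 = 75. Contributing more than 8 just wastes the excess. So contributing exactly 8 is a best response.
Each player's payoff: 41 − 8 + 42 = 75.

75 dollars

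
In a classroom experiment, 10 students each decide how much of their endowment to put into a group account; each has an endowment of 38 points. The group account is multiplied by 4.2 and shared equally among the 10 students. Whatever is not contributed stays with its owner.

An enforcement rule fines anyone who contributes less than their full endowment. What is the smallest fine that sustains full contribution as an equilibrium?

Given the others contribute fully, the best deviation is to contribute 0 (any partial contribution still incurs the fine and gives up units whose private return 0.4200 is below 1).
Deviating from 38 to 0 saves 38 points but forfeits the deviator's share of the drop in the group account: 4.2/10 × 38 = 15.96.
So the deviation gain is 38 − 15.96 = 22.04, and the fine must be at least 22.04 points to wipe it out.

22.04 points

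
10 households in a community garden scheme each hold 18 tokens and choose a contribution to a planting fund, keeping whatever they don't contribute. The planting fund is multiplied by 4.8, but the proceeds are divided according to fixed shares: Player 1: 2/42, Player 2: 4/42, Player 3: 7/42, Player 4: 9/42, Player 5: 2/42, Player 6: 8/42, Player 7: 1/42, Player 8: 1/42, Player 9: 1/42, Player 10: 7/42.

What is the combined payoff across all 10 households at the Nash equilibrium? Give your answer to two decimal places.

248.40 tokens

For player j, contributing a unit is worthwhile iff 4.8 × (j's share) ≥ 1, i.e. iff j's share is at least 0.2083.
Player 4 alone (share 9/42) is above the threshold, contributing 18; the remaining 9 contribute 0. Total contributed: 18.
The planting fund pays out 4.8 × 18 = 86.40 in total (split across the unequal shares, but the aggregate is all that matters for the group sum).
The 9 free-riders keep 18 each, adding 162. Group total = 162 + 86.40 = 248.40.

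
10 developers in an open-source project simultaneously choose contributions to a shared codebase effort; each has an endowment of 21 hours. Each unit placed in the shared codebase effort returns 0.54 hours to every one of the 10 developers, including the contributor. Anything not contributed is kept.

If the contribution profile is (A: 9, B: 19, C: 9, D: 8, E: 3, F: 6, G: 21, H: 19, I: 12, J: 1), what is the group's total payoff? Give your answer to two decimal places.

680.80 hours

Total contributed: 9 + 19 + 9 + 8 + 3 + 6 + 21 + 19 + 12 + 1 = 107; total kept: 10 × 21 − 107 = 103.
The shared codebase effort pays out 0.54 × 10 × 107 = 577.80 in aggregate.
Group total = 103 + 577.80 = 680.80.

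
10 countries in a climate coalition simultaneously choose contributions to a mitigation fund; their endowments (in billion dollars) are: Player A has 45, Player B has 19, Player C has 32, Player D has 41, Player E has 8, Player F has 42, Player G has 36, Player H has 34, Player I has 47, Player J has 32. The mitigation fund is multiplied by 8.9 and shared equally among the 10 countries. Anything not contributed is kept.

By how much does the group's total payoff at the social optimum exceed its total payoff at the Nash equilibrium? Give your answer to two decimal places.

2654.40 billion dollars

The private return per contributed unit is 8.9/10 = 0.8900 < 1 for every player regardless of endowment, so the Nash equilibrium is zero contribution and the group total is Σ E_j = 45 + 19 + 32 + 41 + 8 + 42 + 36 + 34 + 47 + 32 = 336.
Each contributed unit returns 8.900 to the group, so the social optimum is full contribution by everyone: group total = 8.900 × 336 = 2990.40.
Efficiency loss = (8.900 − 1) × 336 = 2654.40.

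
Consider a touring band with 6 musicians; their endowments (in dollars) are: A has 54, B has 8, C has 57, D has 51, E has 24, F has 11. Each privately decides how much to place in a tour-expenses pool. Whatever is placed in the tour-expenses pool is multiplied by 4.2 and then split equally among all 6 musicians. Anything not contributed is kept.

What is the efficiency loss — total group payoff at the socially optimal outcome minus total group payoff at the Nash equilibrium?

656.00 dollars

The private return per contributed unit is 4.2/6 = 0.7000 < 1 for every player regardless of endowment, so the Nash equilibrium is zero contribution and the group total is Σ E_j = 54 + 8 + 57 + 51 + 24 + 11 = 205.
Each contributed unit returns 4.200 to the group, so the social optimum is full contribution by everyone: group total = 4.200 × 205 = 861.00.
Efficiency loss = (4.200 − 1) × 205 = 656.00.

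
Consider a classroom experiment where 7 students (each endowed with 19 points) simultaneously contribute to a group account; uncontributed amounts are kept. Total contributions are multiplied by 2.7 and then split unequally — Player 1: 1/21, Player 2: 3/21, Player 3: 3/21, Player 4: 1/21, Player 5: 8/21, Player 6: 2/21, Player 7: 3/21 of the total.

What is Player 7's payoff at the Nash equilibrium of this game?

A player with share s gets back 2.7·s per unit contributed, so full contribution is dominant for anyone with s > 1/2.7 = 0.3704 and zero contribution is dominant for anyone below.
Player 5 alone (share 8/21) is above the threshold, contributing 19; the remaining 6 contribute 0. Total contributed: 19.
Player 7 keeps 19 and receives 2.7 × 19 × 3/21 = 7.33 from the group account, for a payoff of 26.33.

26.33 points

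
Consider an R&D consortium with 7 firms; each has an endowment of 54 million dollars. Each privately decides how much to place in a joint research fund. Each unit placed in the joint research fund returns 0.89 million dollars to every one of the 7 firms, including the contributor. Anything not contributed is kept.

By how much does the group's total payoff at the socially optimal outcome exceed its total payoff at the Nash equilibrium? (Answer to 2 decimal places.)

The private return per contributed unit is 0.89 < 1, so contributing 0 is dominant for every player. At the Nash equilibrium everyone keeps their 54, and the group total is 7 × 54 = 378.
Each contributed unit returns 6.230 to the group as a whole (0.89 to each of 7 players), which exceeds 1, so the social optimum is full contribution: group total = 6.230 × 378 = 2354.94.
Efficiency loss = 2354.94 − 378 = 1976.94.

1976.94 million dollars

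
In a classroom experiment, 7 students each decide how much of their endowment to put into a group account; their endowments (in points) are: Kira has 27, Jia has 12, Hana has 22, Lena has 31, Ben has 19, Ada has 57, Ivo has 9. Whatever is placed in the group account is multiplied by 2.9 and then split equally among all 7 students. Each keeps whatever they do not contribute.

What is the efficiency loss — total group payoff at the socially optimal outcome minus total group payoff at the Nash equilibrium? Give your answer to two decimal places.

The private return per contributed unit is 2.9/7 = 0.4143 < 1 for every player regardless of endowment, so the Nash equilibrium is zero contribution and the group total is Σ E_j = 27 + 12 + 22 + 31 + 19 + 57 + 9 = 177.
Each contributed unit returns 2.900 to the group, so the social optimum is full contribution by everyone: group total = 2.900 × 177 = 513.30.
Efficiency loss = (2.900 − 1) × 177 = 336.30.

336.30 points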